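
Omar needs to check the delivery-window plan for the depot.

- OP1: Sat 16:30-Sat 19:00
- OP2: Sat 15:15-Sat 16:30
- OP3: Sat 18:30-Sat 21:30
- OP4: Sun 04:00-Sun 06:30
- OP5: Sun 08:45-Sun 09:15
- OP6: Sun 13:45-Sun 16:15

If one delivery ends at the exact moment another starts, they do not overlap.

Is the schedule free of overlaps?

No

Sorted by start: OP2, OP1, OP3, OP4, OP5, OP6.
OP1 starts exactly when OP2 ends (back-to-back, no overlap); OP2 is clear from here.
OP3 starts before OP1 ends → OP1 and OP3 overlap.
That's a conflict, so the schedule is not conflict-free.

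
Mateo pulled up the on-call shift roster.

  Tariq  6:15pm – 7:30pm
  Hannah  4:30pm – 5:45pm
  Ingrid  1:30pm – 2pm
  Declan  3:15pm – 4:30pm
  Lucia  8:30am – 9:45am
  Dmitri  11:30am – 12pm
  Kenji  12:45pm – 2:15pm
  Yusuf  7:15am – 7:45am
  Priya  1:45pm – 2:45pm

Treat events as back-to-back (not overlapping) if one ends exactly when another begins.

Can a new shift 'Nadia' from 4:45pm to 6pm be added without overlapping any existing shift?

No — it overlaps Hannah

Yusuf: ends 7:45am at or before Nadia starts 4:45pm → clear.
Lucia: ends 9:45am at or before Nadia starts 4:45pm → clear.
Dmitri: ends 12pm at or before Nadia starts 4:45pm → clear.
Kenji: ends 2:15pm at or before Nadia starts 4:45pm → clear.
Ingrid: ends 2pm at or before Nadia starts 4:45pm → clear.
Priya: ends 2:45pm at or before Nadia starts 4:45pm → clear.
Declan: ends 4:30pm at or before Nadia starts 4:45pm → clear.
Hannah: starts 4:30pm before Nadia ends 6pm, and ends 5:45pm after Nadia starts 4:45pm → overlap.
Tariq: starts 6:15pm at or after Nadia ends 6pm → clear.
Nadia overlaps Hannah.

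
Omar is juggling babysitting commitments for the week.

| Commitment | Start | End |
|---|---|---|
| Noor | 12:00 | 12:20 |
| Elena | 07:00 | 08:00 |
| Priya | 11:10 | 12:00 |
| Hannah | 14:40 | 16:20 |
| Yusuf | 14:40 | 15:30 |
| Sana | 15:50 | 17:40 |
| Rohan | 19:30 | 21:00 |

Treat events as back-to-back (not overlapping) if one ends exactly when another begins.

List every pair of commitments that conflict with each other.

Check each pair: they overlap iff neither finishes before the other starts.
Sorted by start: Elena, Priya, Noor, Hannah, Yusuf, Sana, Rohan.
Priya starts after Elena ends — done with Elena.
Noor starts exactly when Priya ends (back-to-back, no overlap) — done with Priya.
Hannah starts after Noor ends — done with Noor.
Yusuf starts before Hannah ends → Hannah and Yusuf overlap.
Sana starts before Hannah ends → Hannah and Sana overlap.
Rohan starts after Hannah ends.
Sana starts after Yusuf ends — done with Yusuf.
Rohan starts after Sana ends.

Hannah & Sana, Hannah & Yusuf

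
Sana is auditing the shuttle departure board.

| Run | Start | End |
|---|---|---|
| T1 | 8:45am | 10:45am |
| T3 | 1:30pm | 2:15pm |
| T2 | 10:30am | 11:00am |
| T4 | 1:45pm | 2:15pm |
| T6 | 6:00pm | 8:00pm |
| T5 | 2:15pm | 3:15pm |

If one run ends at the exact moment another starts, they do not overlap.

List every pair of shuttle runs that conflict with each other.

Two intervals overlap when each starts before the other ends.
Sorted by start: T1, T2, T3, T4, T5, T6.
T2 starts before T1 ends → T1 and T2 overlap.
T3 starts after T1 ends; T1 is clear from here.
T3 starts after T2 ends; T2 is clear from here.
T4 starts before T3 ends → T3 and T4 overlap.
T5 starts exactly when T3 ends (back-to-back, no overlap); T3 is clear from here.
T5 starts exactly when T4 ends (back-to-back, no overlap); T4 is clear from here.
T6 starts after T5 ends.

T1 & T2, T3 & T4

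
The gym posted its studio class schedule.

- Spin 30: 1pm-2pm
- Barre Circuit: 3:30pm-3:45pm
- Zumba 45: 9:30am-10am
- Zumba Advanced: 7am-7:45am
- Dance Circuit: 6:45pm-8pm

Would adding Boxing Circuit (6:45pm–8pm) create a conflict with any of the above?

Zumba Advanced: ends 7:45am at or before Boxing Circuit starts 6:45pm → clear.
Zumba 45: ends 10am at or before Boxing Circuit starts 6:45pm → clear.
Spin 30: ends 2pm at or before Boxing Circuit starts 6:45pm → clear.
Barre Circuit: ends 3:45pm at or before Boxing Circuit starts 6:45pm → clear.
Dance Circuit: starts 6:45pm before Boxing Circuit ends 8pm, and ends 8pm after Boxing Circuit starts 6:45pm → overlap.
Boxing Circuit overlaps Dance Circuit.

Yes — it overlaps Dance Circuit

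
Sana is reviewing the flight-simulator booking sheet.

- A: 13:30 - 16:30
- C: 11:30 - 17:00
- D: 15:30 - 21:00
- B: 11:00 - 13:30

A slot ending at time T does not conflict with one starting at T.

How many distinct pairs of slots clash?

Two intervals overlap when each starts before the other ends.
Sorted by start: B, C, A, D.
C starts before B ends → B and C overlap.
A starts exactly when B ends (back-to-back, no overlap), so nothing later overlaps B either.
A starts before C ends → C and A overlap.
D starts before C ends → C and D overlap.
D starts before A ends → A and D overlap.
Overlapping pairs: A & C, A & D, B & C, C & D — 4 in total.

4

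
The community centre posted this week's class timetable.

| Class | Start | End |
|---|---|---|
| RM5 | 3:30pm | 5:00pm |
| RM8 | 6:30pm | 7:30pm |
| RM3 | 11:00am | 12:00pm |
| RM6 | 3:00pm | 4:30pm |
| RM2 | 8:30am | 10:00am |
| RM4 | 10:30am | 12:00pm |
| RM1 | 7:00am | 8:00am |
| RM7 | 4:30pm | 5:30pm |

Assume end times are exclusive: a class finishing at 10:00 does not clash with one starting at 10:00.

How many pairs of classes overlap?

3

Sorted by start: RM1, RM2, RM4, RM3, RM6, RM5, RM7, RM8.
RM2 starts after RM1 ends — done with RM1.
RM4 starts after RM2 ends — done with RM2.
RM3 starts before RM4 ends → RM4 and RM3 overlap.
RM6 starts after RM4 ends — done with RM4.
RM6 starts after RM3 ends — done with RM3.
RM5 starts before RM6 ends → RM6 and RM5 overlap.
RM7 starts exactly when RM6 ends (back-to-back, no overlap) — done with RM6.
RM7 starts before RM5 ends → RM5 and RM7 overlap.
RM8 starts after RM5 ends.
RM8 starts after RM7 ends.
Overlapping pairs: RM3 & RM4, RM5 & RM6, RM5 & RM7 — 3 in total.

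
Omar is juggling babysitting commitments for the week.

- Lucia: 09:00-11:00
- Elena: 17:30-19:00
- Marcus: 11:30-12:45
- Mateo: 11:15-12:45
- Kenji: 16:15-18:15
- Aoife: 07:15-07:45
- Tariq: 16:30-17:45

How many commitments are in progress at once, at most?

3

Sweep the timeline, counting +1 at each start and −1 at each end (ends before starts at a tie):
07:15 start Aoife → 1
07:45 end Aoife → 0
09:00 start Lucia → 1
11:00 end Lucia → 0
11:15 start Mateo → 1
11:30 start Marcus → 2
12:45 end Marcus → 1
12:45 end Mateo → 0
16:15 start Kenji → 1
16:30 start Tariq → 2
17:30 start Elena → 3
17:45 end Tariq → 2
18:15 end Kenji → 1
19:00 end Elena → 0
Peak is 3, at 17:30 (Elena, Kenji, Tariq).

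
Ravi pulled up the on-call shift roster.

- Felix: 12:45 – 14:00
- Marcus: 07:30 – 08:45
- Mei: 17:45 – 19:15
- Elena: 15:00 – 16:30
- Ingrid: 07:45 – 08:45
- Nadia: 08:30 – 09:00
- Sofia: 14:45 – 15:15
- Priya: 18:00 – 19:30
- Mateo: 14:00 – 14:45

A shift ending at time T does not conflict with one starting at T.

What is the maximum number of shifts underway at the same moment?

Sweep the timeline, counting +1 at each start and −1 at each end (ends before starts at a tie):
07:30 start Marcus → 1
07:45 start Ingrid → 2
08:30 start Nadia → 3
08:45 end Ingrid → 2
08:45 end Marcus → 1
09:00 end Nadia → 0
12:45 start Felix → 1
14:00 end Felix → 0
14:00 start Mateo → 1
14:45 end Mateo → 0
14:45 start Sofia → 1
15:00 start Elena → 2
15:15 end Sofia → 1
16:30 end Elena → 0
17:45 start Mei → 1
18:00 start Priya → 2
19:15 end Mei → 1
19:30 end Priya → 0
Peak is 3, at 08:30 (Ingrid, Marcus, Nadia).

3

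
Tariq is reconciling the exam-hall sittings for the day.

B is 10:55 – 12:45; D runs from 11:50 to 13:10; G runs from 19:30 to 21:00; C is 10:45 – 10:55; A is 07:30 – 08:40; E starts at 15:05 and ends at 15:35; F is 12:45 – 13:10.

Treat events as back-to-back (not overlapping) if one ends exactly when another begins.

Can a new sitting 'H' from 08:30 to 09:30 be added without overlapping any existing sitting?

No — it overlaps A

A: starts 07:30 before H ends 09:30, and ends 08:40 after H starts 08:30 → overlap.
C: starts 10:45 at or after H ends 09:30 → clear.
B: starts 10:55 at or after H ends 09:30 → clear.
D: starts 11:50 at or after H ends 09:30 → clear.
F: starts 12:45 at or after H ends 09:30 → clear.
E: starts 15:05 at or after H ends 09:30 → clear.
G: starts 19:30 at or after H ends 09:30 → clear.
H overlaps A.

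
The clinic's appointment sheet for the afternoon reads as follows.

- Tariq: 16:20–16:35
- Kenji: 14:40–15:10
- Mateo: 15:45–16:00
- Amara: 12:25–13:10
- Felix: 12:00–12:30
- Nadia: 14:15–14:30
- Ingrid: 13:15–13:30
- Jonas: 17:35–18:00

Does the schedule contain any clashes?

Sorted by start: Felix, Amara, Ingrid, Nadia, Kenji, Mateo, Tariq, Jonas.
Amara starts before Felix ends → Felix and Amara overlap.
That's a conflict, so the schedule is not conflict-free.

Yes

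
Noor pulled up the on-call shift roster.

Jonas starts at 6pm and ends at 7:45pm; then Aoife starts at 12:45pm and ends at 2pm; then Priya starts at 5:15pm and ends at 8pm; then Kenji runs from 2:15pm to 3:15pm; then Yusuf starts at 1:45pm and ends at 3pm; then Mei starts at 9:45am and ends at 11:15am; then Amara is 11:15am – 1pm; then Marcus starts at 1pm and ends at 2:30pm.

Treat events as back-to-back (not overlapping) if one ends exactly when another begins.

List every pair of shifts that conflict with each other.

Amara & Aoife, Aoife & Marcus, Aoife & Yusuf, Jonas & Priya, Kenji & Marcus, Kenji & Yusuf, Marcus & Yusuf

Sorted by start: Mei, Amara, Aoife, Marcus, Yusuf, Kenji, Priya, Jonas.
Amara starts exactly when Mei ends (back-to-back, no overlap); Mei is clear from here.
Aoife starts before Amara ends → Amara and Aoife overlap.
Marcus starts exactly when Amara ends (back-to-back, no overlap); Amara is clear from here.
Marcus starts before Aoife ends → Aoife and Marcus overlap.
Yusuf starts before Aoife ends → Aoife and Yusuf overlap.
Kenji starts after Aoife ends; Aoife is clear from here.
Yusuf starts before Marcus ends → Marcus and Yusuf overlap.
Kenji starts before Marcus ends → Marcus and Kenji overlap.
Priya starts after Marcus ends; Marcus is clear from here.
Kenji starts before Yusuf ends → Yusuf and Kenji overlap.
Priya starts after Yusuf ends; Yusuf is clear from here.
Priya starts after Kenji ends; Kenji is clear from here.
Jonas starts before Priya ends → Priya and Jonas overlap.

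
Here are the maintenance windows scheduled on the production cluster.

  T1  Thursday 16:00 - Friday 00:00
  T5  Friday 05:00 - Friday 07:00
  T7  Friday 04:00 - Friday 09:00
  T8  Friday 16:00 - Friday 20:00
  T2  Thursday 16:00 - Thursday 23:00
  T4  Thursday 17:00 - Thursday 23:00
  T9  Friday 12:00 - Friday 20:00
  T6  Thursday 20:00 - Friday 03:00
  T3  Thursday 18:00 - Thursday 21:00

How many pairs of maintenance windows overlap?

Check each pair: they overlap iff neither finishes before the other starts.
Sorted by start: T1, T2, T4, T3, T6, T7, T5, T9, T8.
T2 starts before T1 ends → T1 and T2 overlap.
T4 starts before T1 ends → T1 and T4 overlap.
T3 starts before T1 ends → T1 and T3 overlap.
T6 starts before T1 ends → T1 and T6 overlap.
T7 starts after T1 ends, so T1 has no further overlaps.
T4 starts before T2 ends → T2 and T4 overlap.
T3 starts before T2 ends → T2 and T3 overlap.
T6 starts before T2 ends → T2 and T6 overlap.
T7 starts after T2 ends, so T2 has no further overlaps.
T3 starts before T4 ends → T4 and T3 overlap.
T6 starts before T4 ends → T4 and T6 overlap.
T7 starts after T4 ends, so T4 has no further overlaps.
T6 starts before T3 ends → T3 and T6 overlap.
T7 starts after T3 ends, so T3 has no further overlaps.
T7 starts after T6 ends, so T6 has no further overlaps.
T5 starts before T7 ends → T7 and T5 overlap.
T9 starts after T7 ends, so T7 has no further overlaps.
T9 starts after T5 ends, so T5 has no further overlaps.
T8 starts before T9 ends → T9 and T8 overlap.
Overlapping pairs: T1 & T2, T1 & T3, T1 & T4, T1 & T6, T2 & T3, T2 & T4, T2 & T6, T3 & T4, T3 & T6, T4 & T6, T5 & T7, T8 & T9 — 12 in total.

12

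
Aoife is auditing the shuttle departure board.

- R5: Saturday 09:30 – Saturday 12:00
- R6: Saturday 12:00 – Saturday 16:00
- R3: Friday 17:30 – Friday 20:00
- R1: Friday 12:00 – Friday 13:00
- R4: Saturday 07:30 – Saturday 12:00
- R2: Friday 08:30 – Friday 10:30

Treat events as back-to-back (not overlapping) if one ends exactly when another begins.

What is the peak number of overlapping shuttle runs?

Sort all start/end points and keep a running count:
Friday 08:30 start R2 → 1
Friday 10:30 end R2 → 0
Friday 12:00 start R1 → 1
Friday 13:00 end R1 → 0
Friday 17:30 start R3 → 1
Friday 20:00 end R3 → 0
Saturday 07:30 start R4 → 1
Saturday 09:30 start R5 → 2
Saturday 12:00 end R4 → 1
Saturday 12:00 end R5 → 0
Saturday 12:00 start R6 → 1
Saturday 16:00 end R6 → 0
Peak is 2, at Saturday 09:30 (R4, R5).

2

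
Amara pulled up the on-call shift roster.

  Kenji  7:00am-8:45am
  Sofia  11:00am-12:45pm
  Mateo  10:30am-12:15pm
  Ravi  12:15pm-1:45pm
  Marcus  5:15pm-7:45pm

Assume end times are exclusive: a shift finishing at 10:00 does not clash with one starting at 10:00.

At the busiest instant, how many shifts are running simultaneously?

2

Walk through starts and ends in time order (an end at T is processed before a start at T):
7:00am start Kenji → 1
8:45am end Kenji → 0
10:30am start Mateo → 1
11:00am start Sofia → 2
12:15pm end Mateo → 1
12:15pm start Ravi → 2
12:45pm end Sofia → 1
1:45pm end Ravi → 0
5:15pm start Marcus → 1
7:45pm end Marcus → 0
Peak is 2, at 11:00am (Mateo, Sofia).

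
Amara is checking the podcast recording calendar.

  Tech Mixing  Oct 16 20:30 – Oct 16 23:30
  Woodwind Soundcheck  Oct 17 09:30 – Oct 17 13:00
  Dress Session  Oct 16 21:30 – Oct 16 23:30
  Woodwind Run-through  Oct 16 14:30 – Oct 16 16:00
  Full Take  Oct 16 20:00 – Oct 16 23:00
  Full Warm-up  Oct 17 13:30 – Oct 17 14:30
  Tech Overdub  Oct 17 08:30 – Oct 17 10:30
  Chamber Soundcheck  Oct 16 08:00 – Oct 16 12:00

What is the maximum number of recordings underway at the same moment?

Sort all start/end points and keep a running count:
Oct 16 08:00 start Chamber Soundcheck → 1
Oct 16 12:00 end Chamber Soundcheck → 0
Oct 16 14:30 start Woodwind Run-through → 1
Oct 16 16:00 end Woodwind Run-through → 0
Oct 16 20:00 start Full Take → 1
Oct 16 20:30 start Tech Mixing → 2
Oct 16 21:30 start Dress Session → 3
Oct 16 23:00 end Full Take → 2
Oct 16 23:30 end Dress Session → 1
Oct 16 23:30 end Tech Mixing → 0
Oct 17 08:30 start Tech Overdub → 1
Oct 17 09:30 start Woodwind Soundcheck → 2
Oct 17 10:30 end Tech Overdub → 1
Oct 17 13:00 end Woodwind Soundcheck → 0
Oct 17 13:30 start Full Warm-up → 1
Oct 17 14:30 end Full Warm-up → 0
Peak is 3, at Oct 16 21:30 (Dress Session, Full Take, Tech Mixing).

3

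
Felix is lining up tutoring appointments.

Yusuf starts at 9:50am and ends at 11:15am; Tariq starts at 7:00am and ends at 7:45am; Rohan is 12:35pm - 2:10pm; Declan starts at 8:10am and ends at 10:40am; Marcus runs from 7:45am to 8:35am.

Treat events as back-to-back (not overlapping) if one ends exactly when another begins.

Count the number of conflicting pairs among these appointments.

2

Sorted by start: Tariq, Marcus, Declan, Yusuf, Rohan.
Marcus starts exactly when Tariq ends (back-to-back, no overlap) — done with Tariq.
Declan starts before Marcus ends → Marcus and Declan overlap.
Yusuf starts after Marcus ends — done with Marcus.
Yusuf starts before Declan ends → Declan and Yusuf overlap.
Rohan starts after Declan ends.
Rohan starts after Yusuf ends.
Overlapping pairs: Declan & Marcus, Declan & Yusuf — 2 in total.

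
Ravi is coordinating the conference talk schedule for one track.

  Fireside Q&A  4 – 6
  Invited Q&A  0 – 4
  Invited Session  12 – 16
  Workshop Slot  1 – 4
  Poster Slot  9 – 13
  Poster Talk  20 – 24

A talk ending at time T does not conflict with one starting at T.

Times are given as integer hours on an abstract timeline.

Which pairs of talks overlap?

Invited Q&A & Workshop Slot, Invited Session & Poster Slot

Sorted by start: Invited Q&A, Workshop Slot, Fireside Q&A, Poster Slot, Invited Session, Poster Talk.
Workshop Slot starts before Invited Q&A ends → Invited Q&A and Workshop Slot overlap.
Fireside Q&A starts exactly when Invited Q&A ends (back-to-back, no overlap) — done with Invited Q&A.
Fireside Q&A starts exactly when Workshop Slot ends (back-to-back, no overlap) — done with Workshop Slot.
Poster Slot starts after Fireside Q&A ends — done with Fireside Q&A.
Invited Session starts before Poster Slot ends → Poster Slot and Invited Session overlap.
Poster Talk starts after Poster Slot ends.
Poster Talk starts after Invited Session ends.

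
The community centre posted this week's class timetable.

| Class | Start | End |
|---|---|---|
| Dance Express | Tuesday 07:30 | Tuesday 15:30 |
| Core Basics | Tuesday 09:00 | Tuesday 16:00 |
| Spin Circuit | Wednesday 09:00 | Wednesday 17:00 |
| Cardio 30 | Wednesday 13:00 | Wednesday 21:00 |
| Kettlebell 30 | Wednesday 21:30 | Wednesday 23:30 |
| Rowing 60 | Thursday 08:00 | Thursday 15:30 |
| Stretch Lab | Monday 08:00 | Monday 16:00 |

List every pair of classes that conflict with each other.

Cardio 30 & Spin Circuit, Core Basics & Dance Express

Sorted by start: Stretch Lab, Dance Express, Core Basics, Spin Circuit, Cardio 30, Kettlebell 30, Rowing 60.
Dance Express starts after Stretch Lab ends, so nothing later overlaps Stretch Lab either.
Core Basics starts before Dance Express ends → Dance Express and Core Basics overlap.
Spin Circuit starts after Dance Express ends, so nothing later overlaps Dance Express either.
Spin Circuit starts after Core Basics ends, so nothing later overlaps Core Basics either.
Cardio 30 starts before Spin Circuit ends → Spin Circuit and Cardio 30 overlap.
Kettlebell 30 starts after Spin Circuit ends, so nothing later overlaps Spin Circuit either.
Kettlebell 30 starts after Cardio 30 ends, so nothing later overlaps Cardio 30 either.
Rowing 60 starts after Kettlebell 30 ends.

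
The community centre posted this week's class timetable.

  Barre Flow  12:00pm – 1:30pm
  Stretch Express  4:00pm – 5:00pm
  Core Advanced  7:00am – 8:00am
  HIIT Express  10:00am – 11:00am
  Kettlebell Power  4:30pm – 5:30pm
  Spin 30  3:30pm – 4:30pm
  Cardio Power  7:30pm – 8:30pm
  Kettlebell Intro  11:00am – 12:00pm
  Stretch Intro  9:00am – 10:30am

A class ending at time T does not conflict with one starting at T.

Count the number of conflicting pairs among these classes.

Sorted by start: Core Advanced, Stretch Intro, HIIT Express, Kettlebell Intro, Barre Flow, Spin 30, Stretch Express, Kettlebell Power, Cardio Power.
Stretch Intro starts after Core Advanced ends, so Core Advanced has no further overlaps.
HIIT Express starts before Stretch Intro ends → Stretch Intro and HIIT Express overlap.
Kettlebell Intro starts after Stretch Intro ends, so Stretch Intro has no further overlaps.
Kettlebell Intro starts exactly when HIIT Express ends (back-to-back, no overlap), so HIIT Express has no further overlaps.
Barre Flow starts exactly when Kettlebell Intro ends (back-to-back, no overlap), so Kettlebell Intro has no further overlaps.
Spin 30 starts after Barre Flow ends, so Barre Flow has no further overlaps.
Stretch Express starts before Spin 30 ends → Spin 30 and Stretch Express overlap.
Kettlebell Power starts exactly when Spin 30 ends (back-to-back, no overlap), so Spin 30 has no further overlaps.
Kettlebell Power starts before Stretch Express ends → Stretch Express and Kettlebell Power overlap.
Cardio Power starts after Stretch Express ends.
Cardio Power starts after Kettlebell Power ends.
Overlapping pairs: HIIT Express & Stretch Intro, Kettlebell Power & Stretch Express, Spin 30 & Stretch Express — 3 in total.

3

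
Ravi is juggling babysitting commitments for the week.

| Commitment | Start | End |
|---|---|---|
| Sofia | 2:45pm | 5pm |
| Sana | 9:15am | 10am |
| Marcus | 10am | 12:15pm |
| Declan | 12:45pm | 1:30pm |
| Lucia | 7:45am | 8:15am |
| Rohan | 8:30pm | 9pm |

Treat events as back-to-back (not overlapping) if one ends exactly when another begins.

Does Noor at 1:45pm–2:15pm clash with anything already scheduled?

Lucia: ends 8:15am at or before Noor starts 1:45pm → clear.
Sana: ends 10am at or before Noor starts 1:45pm → clear.
Marcus: ends 12:15pm at or before Noor starts 1:45pm → clear.
Declan: ends 1:30pm at or before Noor starts 1:45pm → clear.
Sofia: starts 2:45pm at or after Noor ends 2:15pm → clear.
Rohan: starts 8:30pm at or after Noor ends 2:15pm → clear.

No — it doesn't clash with anything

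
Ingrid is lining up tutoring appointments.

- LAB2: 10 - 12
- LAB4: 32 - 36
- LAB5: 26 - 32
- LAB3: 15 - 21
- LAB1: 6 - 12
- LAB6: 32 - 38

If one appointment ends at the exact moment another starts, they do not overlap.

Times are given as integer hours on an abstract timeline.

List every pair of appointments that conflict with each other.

Check each pair: they overlap iff neither finishes before the other starts.
Sorted by start: LAB1, LAB2, LAB3, LAB5, LAB4, LAB6.
LAB2 starts before LAB1 ends → LAB1 and LAB2 overlap.
LAB3 starts after LAB1 ends, so LAB1 has no further overlaps.
LAB3 starts after LAB2 ends, so LAB2 has no further overlaps.
LAB5 starts after LAB3 ends, so LAB3 has no further overlaps.
LAB4 starts exactly when LAB5 ends (back-to-back, no overlap), so LAB5 has no further overlaps.
LAB6 starts before LAB4 ends → LAB4 and LAB6 overlap.

LAB1 & LAB2, LAB4 & LAB6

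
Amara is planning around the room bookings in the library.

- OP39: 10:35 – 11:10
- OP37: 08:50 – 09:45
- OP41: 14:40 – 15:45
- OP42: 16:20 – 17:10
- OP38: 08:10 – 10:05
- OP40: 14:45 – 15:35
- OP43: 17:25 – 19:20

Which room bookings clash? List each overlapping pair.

OP37 & OP38, OP40 & OP41

Two intervals overlap when each starts before the other ends.
Sorted by start: OP38, OP37, OP39, OP41, OP40, OP42, OP43.
OP37 starts before OP38 ends → OP38 and OP37 overlap.
OP39 starts after OP38 ends — done with OP38.
OP39 starts after OP37 ends — done with OP37.
OP41 starts after OP39 ends — done with OP39.
OP40 starts before OP41 ends → OP41 and OP40 overlap.
OP42 starts after OP41 ends — done with OP41.
OP42 starts after OP40 ends — done with OP40.
OP43 starts after OP42 ends.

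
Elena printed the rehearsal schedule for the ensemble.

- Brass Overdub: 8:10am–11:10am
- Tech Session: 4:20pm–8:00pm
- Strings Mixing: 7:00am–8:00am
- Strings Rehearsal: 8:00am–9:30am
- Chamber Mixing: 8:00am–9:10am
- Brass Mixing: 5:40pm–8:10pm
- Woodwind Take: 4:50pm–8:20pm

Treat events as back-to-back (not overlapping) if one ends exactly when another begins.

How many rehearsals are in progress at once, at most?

3

Sweep the timeline, counting +1 at each start and −1 at each end (ends before starts at a tie):
7:00am start Strings Mixing → 1
8:00am end Strings Mixing → 0
8:00am start Chamber Mixing → 1
8:00am start Strings Rehearsal → 2
8:10am start Brass Overdub → 3
9:10am end Chamber Mixing → 2
9:30am end Strings Rehearsal → 1
11:10am end Brass Overdub → 0
4:20pm start Tech Session → 1
4:50pm start Woodwind Take → 2
5:40pm start Brass Mixing → 3
8:00pm end Tech Session → 2
8:10pm end Brass Mixing → 1
8:20pm end Woodwind Take → 0
Peak is 3, at 8:10am (Brass Overdub, Chamber Mixing, Strings Rehearsal).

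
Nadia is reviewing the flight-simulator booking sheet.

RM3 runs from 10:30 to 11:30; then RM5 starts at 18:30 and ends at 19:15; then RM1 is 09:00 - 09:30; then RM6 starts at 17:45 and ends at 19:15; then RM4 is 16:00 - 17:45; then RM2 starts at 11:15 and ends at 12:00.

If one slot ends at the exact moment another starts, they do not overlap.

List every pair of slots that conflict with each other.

Sorted by start: RM1, RM3, RM2, RM4, RM6, RM5.
RM3 starts after RM1 ends; RM1 is clear from here.
RM2 starts before RM3 ends → RM3 and RM2 overlap.
RM4 starts after RM3 ends; RM3 is clear from here.
RM4 starts after RM2 ends; RM2 is clear from here.
RM6 starts exactly when RM4 ends (back-to-back, no overlap); RM4 is clear from here.
RM5 starts before RM6 ends → RM6 and RM5 overlap.

RM2 & RM3, RM5 & RM6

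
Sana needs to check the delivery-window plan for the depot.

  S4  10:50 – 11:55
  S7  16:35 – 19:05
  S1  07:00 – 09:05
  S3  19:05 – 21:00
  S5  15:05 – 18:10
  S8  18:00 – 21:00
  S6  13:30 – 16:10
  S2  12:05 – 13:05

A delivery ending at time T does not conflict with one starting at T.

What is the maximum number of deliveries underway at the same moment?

3

Sort all start/end points and keep a running count:
07:00 start S1 → 1
09:05 end S1 → 0
10:50 start S4 → 1
11:55 end S4 → 0
12:05 start S2 → 1
13:05 end S2 → 0
13:30 start S6 → 1
15:05 start S5 → 2
16:10 end S6 → 1
16:35 start S7 → 2
18:00 start S8 → 3
18:10 end S5 → 2
19:05 end S7 → 1
19:05 start S3 → 2
21:00 end S3 → 1
21:00 end S8 → 0
Peak is 3, at 18:00 (S5, S7, S8).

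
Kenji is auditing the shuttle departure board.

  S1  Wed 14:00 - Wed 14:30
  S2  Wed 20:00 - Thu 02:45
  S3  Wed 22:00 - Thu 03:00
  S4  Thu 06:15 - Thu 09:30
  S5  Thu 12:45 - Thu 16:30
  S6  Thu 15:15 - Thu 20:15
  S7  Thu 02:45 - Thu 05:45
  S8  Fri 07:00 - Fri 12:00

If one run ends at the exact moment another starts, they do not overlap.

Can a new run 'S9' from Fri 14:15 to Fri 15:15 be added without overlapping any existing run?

S1: ends Wed 14:30 at or before S9 starts Fri 14:15 → clear.
S2: ends Thu 02:45 at or before S9 starts Fri 14:15 → clear.
S3: ends Thu 03:00 at or before S9 starts Fri 14:15 → clear.
S7: ends Thu 05:45 at or before S9 starts Fri 14:15 → clear.
S4: ends Thu 09:30 at or before S9 starts Fri 14:15 → clear.
S5: ends Thu 16:30 at or before S9 starts Fri 14:15 → clear.
S6: ends Thu 20:15 at or before S9 starts Fri 14:15 → clear.
S8: ends Fri 12:00 at or before S9 starts Fri 14:15 → clear.

Yes — the slot is free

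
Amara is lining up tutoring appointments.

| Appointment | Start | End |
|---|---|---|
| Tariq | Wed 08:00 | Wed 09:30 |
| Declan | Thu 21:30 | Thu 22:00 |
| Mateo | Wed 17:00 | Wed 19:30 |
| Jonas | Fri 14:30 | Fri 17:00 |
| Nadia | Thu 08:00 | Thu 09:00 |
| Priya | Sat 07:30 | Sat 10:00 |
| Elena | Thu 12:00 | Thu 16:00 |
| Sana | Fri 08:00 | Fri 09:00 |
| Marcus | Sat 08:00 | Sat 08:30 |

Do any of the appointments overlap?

Two intervals overlap when each starts before the other ends.
Sorted by start: Tariq, Mateo, Nadia, Elena, Declan, Sana, Jonas, Priya, Marcus.
Mateo starts after Tariq ends — done with Tariq.
Nadia starts after Mateo ends — done with Mateo.
Elena starts after Nadia ends — done with Nadia.
Declan starts after Elena ends — done with Elena.
Sana starts after Declan ends — done with Declan.
Jonas starts after Sana ends — done with Sana.
Priya starts after Jonas ends — done with Jonas.
Marcus starts before Priya ends → Priya and Marcus overlap.
That's a conflict, so the schedule is not conflict-free.

Yes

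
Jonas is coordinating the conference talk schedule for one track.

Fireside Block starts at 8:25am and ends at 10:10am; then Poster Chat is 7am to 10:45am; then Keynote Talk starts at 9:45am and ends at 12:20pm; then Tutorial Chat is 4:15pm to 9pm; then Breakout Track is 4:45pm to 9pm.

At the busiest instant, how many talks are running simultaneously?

Sort all start/end points and keep a running count:
7am start Poster Chat → 1
8:25am start Fireside Block → 2
9:45am start Keynote Talk → 3
10:10am end Fireside Block → 2
10:45am end Poster Chat → 1
12:20pm end Keynote Talk → 0
4:15pm start Tutorial Chat → 1
4:45pm start Breakout Track → 2
9pm end Breakout Track → 1
9pm end Tutorial Chat → 0
Peak is 3, at 9:45am (Fireside Block, Keynote Talk, Poster Chat).

3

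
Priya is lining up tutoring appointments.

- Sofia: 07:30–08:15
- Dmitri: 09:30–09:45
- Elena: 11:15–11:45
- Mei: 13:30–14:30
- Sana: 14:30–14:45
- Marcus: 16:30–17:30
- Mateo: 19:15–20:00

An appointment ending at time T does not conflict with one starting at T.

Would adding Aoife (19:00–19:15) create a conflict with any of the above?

Sofia: ends 08:15 at or before Aoife starts 19:00 → clear.
Dmitri: ends 09:45 at or before Aoife starts 19:00 → clear.
Elena: ends 11:45 at or before Aoife starts 19:00 → clear.
Mei: ends 14:30 at or before Aoife starts 19:00 → clear.
Sana: ends 14:45 at or before Aoife starts 19:00 → clear.
Marcus: ends 17:30 at or before Aoife starts 19:00 → clear.
Mateo: starts 19:15 at or after Aoife ends 19:15 → clear.

No — it doesn't clash with anything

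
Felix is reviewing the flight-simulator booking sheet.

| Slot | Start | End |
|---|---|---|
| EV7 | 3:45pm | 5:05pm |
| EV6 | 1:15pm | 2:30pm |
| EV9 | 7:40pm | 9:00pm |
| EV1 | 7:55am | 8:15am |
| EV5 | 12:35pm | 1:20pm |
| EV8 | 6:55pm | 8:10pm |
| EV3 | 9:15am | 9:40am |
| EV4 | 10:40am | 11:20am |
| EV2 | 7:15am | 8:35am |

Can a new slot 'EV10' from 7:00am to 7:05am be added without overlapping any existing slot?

Yes — the slot is free

EV2: starts 7:15am at or after EV10 ends 7:05am → clear.
EV1: starts 7:55am at or after EV10 ends 7:05am → clear.
EV3: starts 9:15am at or after EV10 ends 7:05am → clear.
EV4: starts 10:40am at or after EV10 ends 7:05am → clear.
EV5: starts 12:35pm at or after EV10 ends 7:05am → clear.
EV6: starts 1:15pm at or after EV10 ends 7:05am → clear.
EV7: starts 3:45pm at or after EV10 ends 7:05am → clear.
EV8: starts 6:55pm at or after EV10 ends 7:05am → clear.
EV9: starts 7:40pm at or after EV10 ends 7:05am → clear.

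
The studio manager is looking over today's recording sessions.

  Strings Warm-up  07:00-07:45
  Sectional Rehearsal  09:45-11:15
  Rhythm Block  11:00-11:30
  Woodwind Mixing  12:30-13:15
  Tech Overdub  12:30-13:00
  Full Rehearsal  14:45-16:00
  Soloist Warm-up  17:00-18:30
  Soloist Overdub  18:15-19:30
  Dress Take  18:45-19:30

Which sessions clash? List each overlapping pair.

Two intervals overlap when each starts before the other ends.
Sorted by start: Strings Warm-up, Sectional Rehearsal, Rhythm Block, Woodwind Mixing, Tech Overdub, Full Rehearsal, Soloist Warm-up, Soloist Overdub, Dress Take.
Sectional Rehearsal starts after Strings Warm-up ends — done with Strings Warm-up.
Rhythm Block starts before Sectional Rehearsal ends → Sectional Rehearsal and Rhythm Block overlap.
Woodwind Mixing starts after Sectional Rehearsal ends — done with Sectional Rehearsal.
Woodwind Mixing starts after Rhythm Block ends — done with Rhythm Block.
Tech Overdub starts before Woodwind Mixing ends → Woodwind Mixing and Tech Overdub overlap.
Full Rehearsal starts after Woodwind Mixing ends — done with Woodwind Mixing.
Full Rehearsal starts after Tech Overdub ends — done with Tech Overdub.
Soloist Warm-up starts after Full Rehearsal ends — done with Full Rehearsal.
Soloist Overdub starts before Soloist Warm-up ends → Soloist Warm-up and Soloist Overdub overlap.
Dress Take starts after Soloist Warm-up ends.
Dress Take starts before Soloist Overdub ends → Soloist Overdub and Dress Take overlap.

Dress Take & Soloist Overdub, Rhythm Block & Sectional Rehearsal, Soloist Overdub & Soloist Warm-up, Tech Overdub & Woodwind Mixing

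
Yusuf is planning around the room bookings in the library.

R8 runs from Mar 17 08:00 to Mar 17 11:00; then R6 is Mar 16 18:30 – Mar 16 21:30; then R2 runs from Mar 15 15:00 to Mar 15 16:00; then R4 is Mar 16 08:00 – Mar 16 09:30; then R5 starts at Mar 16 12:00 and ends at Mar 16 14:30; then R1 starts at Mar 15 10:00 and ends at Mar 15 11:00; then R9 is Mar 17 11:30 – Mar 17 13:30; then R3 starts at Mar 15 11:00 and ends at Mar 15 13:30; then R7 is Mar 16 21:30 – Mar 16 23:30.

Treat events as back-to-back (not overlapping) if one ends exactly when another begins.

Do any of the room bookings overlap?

Sorted by start: R1, R3, R2, R4, R5, R6, R7, R8, R9.
R3 starts exactly when R1 ends (back-to-back, no overlap), so nothing later overlaps R1 either.
R2 starts after R3 ends, so nothing later overlaps R3 either.
R4 starts after R2 ends, so nothing later overlaps R2 either.
R5 starts after R4 ends, so nothing later overlaps R4 either.
R6 starts after R5 ends, so nothing later overlaps R5 either.
R7 starts exactly when R6 ends (back-to-back, no overlap), so nothing later overlaps R6 either.
R8 starts after R7 ends, so nothing later overlaps R7 either.
R9 starts after R8 ends.
Every pair is clear; the schedule has no overlaps.

No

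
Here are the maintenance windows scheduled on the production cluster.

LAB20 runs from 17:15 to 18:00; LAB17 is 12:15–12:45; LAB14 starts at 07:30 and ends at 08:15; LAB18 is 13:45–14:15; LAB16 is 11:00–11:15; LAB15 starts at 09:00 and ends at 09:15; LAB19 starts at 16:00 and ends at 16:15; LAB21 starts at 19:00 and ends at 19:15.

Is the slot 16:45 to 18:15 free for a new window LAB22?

No — it overlaps LAB20

LAB14: ends 08:15 at or before LAB22 starts 16:45 → clear.
LAB15: ends 09:15 at or before LAB22 starts 16:45 → clear.
LAB16: ends 11:15 at or before LAB22 starts 16:45 → clear.
LAB17: ends 12:45 at or before LAB22 starts 16:45 → clear.
LAB18: ends 14:15 at or before LAB22 starts 16:45 → clear.
LAB19: ends 16:15 at or before LAB22 starts 16:45 → clear.
LAB20: starts 17:15 before LAB22 ends 18:15, and ends 18:00 after LAB22 starts 16:45 → overlap.
LAB21: starts 19:00 at or after LAB22 ends 18:15 → clear.
LAB22 overlaps LAB20.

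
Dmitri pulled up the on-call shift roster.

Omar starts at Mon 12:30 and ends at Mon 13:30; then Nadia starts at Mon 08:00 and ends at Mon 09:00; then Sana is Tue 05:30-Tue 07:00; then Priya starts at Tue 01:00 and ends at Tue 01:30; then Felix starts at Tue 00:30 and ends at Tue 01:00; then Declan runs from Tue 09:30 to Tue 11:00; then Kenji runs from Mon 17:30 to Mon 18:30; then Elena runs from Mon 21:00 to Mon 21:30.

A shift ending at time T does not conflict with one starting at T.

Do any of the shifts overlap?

Sorted by start: Nadia, Omar, Kenji, Elena, Felix, Priya, Sana, Declan.
Omar starts after Nadia ends — done with Nadia.
Kenji starts after Omar ends — done with Omar.
Elena starts after Kenji ends — done with Kenji.
Felix starts after Elena ends — done with Elena.
Priya starts exactly when Felix ends (back-to-back, no overlap) — done with Felix.
Sana starts after Priya ends — done with Priya.
Declan starts after Sana ends.
Every pair is clear; the schedule has no overlaps.

No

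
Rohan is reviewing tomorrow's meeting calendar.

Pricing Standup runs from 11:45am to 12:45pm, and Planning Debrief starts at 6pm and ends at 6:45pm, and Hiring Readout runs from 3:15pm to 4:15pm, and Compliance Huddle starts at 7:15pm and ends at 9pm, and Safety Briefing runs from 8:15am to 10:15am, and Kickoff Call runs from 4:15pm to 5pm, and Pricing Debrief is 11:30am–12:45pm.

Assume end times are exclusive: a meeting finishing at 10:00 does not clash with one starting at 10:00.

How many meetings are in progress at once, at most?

2

Walk through starts and ends in time order (an end at T is processed before a start at T):
8:15am start Safety Briefing → 1
10:15am end Safety Briefing → 0
11:30am start Pricing Debrief → 1
11:45am start Pricing Standup → 2
12:45pm end Pricing Debrief → 1
12:45pm end Pricing Standup → 0
3:15pm start Hiring Readout → 1
4:15pm end Hiring Readout → 0
4:15pm start Kickoff Call → 1
5pm end Kickoff Call → 0
6pm start Planning Debrief → 1
6:45pm end Planning Debrief → 0
7:15pm start Compliance Huddle → 1
9pm end Compliance Huddle → 0
Peak is 2, at 11:45am (Pricing Debrief, Pricing Standup).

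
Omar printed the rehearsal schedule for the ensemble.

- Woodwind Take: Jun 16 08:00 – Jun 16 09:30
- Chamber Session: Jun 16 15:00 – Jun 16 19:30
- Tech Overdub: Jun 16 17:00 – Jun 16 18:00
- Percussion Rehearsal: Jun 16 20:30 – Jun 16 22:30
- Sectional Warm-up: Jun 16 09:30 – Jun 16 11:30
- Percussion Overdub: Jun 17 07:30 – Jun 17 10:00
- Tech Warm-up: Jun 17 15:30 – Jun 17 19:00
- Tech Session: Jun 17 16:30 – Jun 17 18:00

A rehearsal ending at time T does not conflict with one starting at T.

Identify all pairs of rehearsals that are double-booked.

Chamber Session & Tech Overdub, Tech Session & Tech Warm-up

Two intervals overlap when each starts before the other ends.
Sorted by start: Woodwind Take, Sectional Warm-up, Chamber Session, Tech Overdub, Percussion Rehearsal, Percussion Overdub, Tech Warm-up, Tech Session.
Sectional Warm-up starts exactly when Woodwind Take ends (back-to-back, no overlap) — done with Woodwind Take.
Chamber Session starts after Sectional Warm-up ends — done with Sectional Warm-up.
Tech Overdub starts before Chamber Session ends → Chamber Session and Tech Overdub overlap.
Percussion Rehearsal starts after Chamber Session ends — done with Chamber Session.
Percussion Rehearsal starts after Tech Overdub ends — done with Tech Overdub.
Percussion Overdub starts after Percussion Rehearsal ends — done with Percussion Rehearsal.
Tech Warm-up starts after Percussion Overdub ends — done with Percussion Overdub.
Tech Session starts before Tech Warm-up ends → Tech Warm-up and Tech Session overlap.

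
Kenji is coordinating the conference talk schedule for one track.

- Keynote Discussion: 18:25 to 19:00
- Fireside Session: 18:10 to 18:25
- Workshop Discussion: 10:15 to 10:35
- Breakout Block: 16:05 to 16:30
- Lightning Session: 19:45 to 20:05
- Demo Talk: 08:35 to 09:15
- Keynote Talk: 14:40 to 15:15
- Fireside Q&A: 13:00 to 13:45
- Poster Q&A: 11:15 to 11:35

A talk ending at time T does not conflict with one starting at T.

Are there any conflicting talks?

Sorted by start: Demo Talk, Workshop Discussion, Poster Q&A, Fireside Q&A, Keynote Talk, Breakout Block, Fireside Session, Keynote Discussion, Lightning Session.
Workshop Discussion starts after Demo Talk ends, so Demo Talk has no further overlaps.
Poster Q&A starts after Workshop Discussion ends, so Workshop Discussion has no further overlaps.
Fireside Q&A starts after Poster Q&A ends, so Poster Q&A has no further overlaps.
Keynote Talk starts after Fireside Q&A ends, so Fireside Q&A has no further overlaps.
Breakout Block starts after Keynote Talk ends, so Keynote Talk has no further overlaps.
Fireside Session starts after Breakout Block ends, so Breakout Block has no further overlaps.
Keynote Discussion starts exactly when Fireside Session ends (back-to-back, no overlap), so Fireside Session has no further overlaps.
Lightning Session starts after Keynote Discussion ends.
Every pair is clear; the schedule has no overlaps.

No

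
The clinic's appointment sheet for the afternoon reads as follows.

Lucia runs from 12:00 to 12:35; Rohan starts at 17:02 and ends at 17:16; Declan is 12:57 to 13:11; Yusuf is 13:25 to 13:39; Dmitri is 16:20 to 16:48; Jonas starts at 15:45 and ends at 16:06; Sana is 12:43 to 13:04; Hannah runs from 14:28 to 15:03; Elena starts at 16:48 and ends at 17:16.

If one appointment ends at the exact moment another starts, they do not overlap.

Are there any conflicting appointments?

Yes

Sorted by start: Lucia, Sana, Declan, Yusuf, Hannah, Jonas, Dmitri, Elena, Rohan.
Sana starts after Lucia ends; Lucia is clear from here.
Declan starts before Sana ends → Sana and Declan overlap.
That's a conflict, so the schedule is not conflict-free.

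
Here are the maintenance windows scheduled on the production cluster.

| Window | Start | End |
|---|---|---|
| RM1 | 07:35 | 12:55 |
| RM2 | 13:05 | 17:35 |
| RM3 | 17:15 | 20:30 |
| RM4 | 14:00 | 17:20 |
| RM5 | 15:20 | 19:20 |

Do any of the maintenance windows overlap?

Sorted by start: RM1, RM2, RM4, RM5, RM3.
RM2 starts after RM1 ends, so RM1 has no further overlaps.
RM4 starts before RM2 ends → RM2 and RM4 overlap.
That's a conflict, so the schedule is not conflict-free.

Yes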